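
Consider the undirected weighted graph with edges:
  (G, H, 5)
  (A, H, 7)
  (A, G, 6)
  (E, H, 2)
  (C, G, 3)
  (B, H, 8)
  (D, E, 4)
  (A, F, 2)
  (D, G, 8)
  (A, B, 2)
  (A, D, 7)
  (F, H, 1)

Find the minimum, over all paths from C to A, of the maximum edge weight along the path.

Some routes from C to A:
C-G-H-F-A: max(3, 5, 1, 2) = 5
C-G-D-E-H-B-A: max(3, 8, 4, 2, 8, 2) = 8
C-G-A: max(3, 6) = 6
C-G-H-E-D-A: max(3, 5, 2, 4, 7) = 7
C-G-H-A: max(3, 5, 7) = 7
Smallest bottleneck: 5.

5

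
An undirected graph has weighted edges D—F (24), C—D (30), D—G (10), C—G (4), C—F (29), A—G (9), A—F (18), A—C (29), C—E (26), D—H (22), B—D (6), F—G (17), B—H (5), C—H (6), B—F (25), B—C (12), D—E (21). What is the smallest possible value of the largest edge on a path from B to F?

17

Some routes from B to F:
B -> H -> C -> G -> F: max(5, 6, 4, 17) = 17
B -> C -> G -> A -> F: max(12, 4, 9, 18) = 18
B -> D -> G -> A -> F: max(6, 10, 9, 18) = 18
B -> C -> G -> F: max(12, 4, 17) = 17
B -> D -> G -> F: max(6, 10, 17) = 17
Best route has worst link 17.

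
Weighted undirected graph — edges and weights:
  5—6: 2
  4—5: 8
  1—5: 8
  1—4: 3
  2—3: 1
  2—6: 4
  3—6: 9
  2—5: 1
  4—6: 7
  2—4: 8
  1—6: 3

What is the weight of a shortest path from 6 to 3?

Some routes from 6 to 3:
6 - 3: 9
6 - 1 - 4 - 2 - 3: 3 + 3 + 8 + 1 = 15
6 - 1 - 4 - 5 - 2 - 3: 3 + 3 + 8 + 1 + 1 = 16
6 - 2 - 3: 4 + 1 = 5
6 - 5 - 2 - 3: 2 + 1 + 1 = 4
6 - 1 - 5 - 2 - 3: 3 + 8 + 1 + 1 = 13
Shortest: 4.

4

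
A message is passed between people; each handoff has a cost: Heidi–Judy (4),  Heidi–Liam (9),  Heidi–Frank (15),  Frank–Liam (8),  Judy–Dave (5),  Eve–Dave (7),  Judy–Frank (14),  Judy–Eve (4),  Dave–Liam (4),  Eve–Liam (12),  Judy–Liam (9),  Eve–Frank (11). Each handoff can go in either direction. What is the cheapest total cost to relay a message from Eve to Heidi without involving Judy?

20

Some routes from Eve to Heidi avoiding Judy:
Eve → Dave → Liam → Frank → Heidi: 7 + 4 + 8 + 15 = 34
Eve → Liam → Heidi: 12 + 9 = 21
Eve → Dave → Liam → Heidi: 7 + 4 + 9 = 20
Eve → Frank → Heidi: 11 + 15 = 26
Eve → Frank → Liam → Heidi: 11 + 8 + 9 = 28
Best route has total 20.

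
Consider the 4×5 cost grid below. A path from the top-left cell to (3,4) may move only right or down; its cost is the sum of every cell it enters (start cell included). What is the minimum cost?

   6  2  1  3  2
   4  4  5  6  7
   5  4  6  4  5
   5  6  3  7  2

One optimal route is (0,0) → (0,1) → (0,2) → (0,3) → (0,4) → (1,4) → (2,4) → (3,4).
Its cost is 6 + 2 + 1 + 3 + 2 + 7 + 5 + 2 = 28.

28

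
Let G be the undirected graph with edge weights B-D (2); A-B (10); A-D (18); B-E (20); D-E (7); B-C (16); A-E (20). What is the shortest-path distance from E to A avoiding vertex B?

20

Routes from E to A avoiding B:
E-D-A: 7 + 18 = 25
E-A: 20
Shortest: 20.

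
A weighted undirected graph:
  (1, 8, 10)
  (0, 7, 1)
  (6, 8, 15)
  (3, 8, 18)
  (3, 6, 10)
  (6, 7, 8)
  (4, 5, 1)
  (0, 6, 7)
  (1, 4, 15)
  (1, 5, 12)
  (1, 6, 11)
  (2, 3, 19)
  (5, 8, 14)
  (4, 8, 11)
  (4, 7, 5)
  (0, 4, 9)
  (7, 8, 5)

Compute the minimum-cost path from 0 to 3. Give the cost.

17

Comparing a few candidate routes:
0 - 7 - 8 - 3: 1 + 5 + 18 = 24
0 - 7 - 6 - 3: 1 + 8 + 10 = 19
0 - 6 - 3: 7 + 10 = 17
The minimum is 17.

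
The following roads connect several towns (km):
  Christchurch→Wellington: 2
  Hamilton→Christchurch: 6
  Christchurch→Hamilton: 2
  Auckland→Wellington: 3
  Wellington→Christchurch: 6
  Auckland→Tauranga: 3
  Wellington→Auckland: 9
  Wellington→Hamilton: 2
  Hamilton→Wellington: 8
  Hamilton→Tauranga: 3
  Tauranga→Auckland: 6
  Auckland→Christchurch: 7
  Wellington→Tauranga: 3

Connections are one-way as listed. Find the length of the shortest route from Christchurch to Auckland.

Routes from Christchurch to Auckland:
Christchurch→Hamilton→Tauranga→Auckland: 2 + 3 + 6 = 11
Christchurch→Hamilton→Wellington→Tauranga→Auckland: 2 + 8 + 3 + 6 = 19
Christchurch→Wellington→Auckland: 2 + 9 = 11
Christchurch→Wellington→Tauranga→Auckland: 2 + 3 + 6 = 11
Christchurch→Wellington→Hamilton→Tauranga→Auckland: 2 + 2 + 3 + 6 = 13
Christchurch→Hamilton→Wellington→Auckland: 2 + 8 + 9 = 19
The minimum is 11 km.

11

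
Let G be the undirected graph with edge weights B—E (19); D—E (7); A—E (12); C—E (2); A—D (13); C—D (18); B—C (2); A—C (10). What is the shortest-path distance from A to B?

12

A few of the A→B routes:
A-E-B: 12 + 19 = 31
A-E-C-B: 12 + 2 + 2 = 16
A-C-E-B: 10 + 2 + 19 = 31
A-D-E-C-B: 13 + 7 + 2 + 2 = 24
A-C-B: 10 + 2 = 12
Shortest: 12.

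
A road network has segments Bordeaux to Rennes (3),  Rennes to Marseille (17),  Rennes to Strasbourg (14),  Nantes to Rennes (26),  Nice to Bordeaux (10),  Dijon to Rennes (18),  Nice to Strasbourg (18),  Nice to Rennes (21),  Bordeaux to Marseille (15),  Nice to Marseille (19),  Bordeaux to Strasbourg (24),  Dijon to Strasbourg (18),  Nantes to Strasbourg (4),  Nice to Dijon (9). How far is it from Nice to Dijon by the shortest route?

A few of the Nice→Dijon routes:
Nice → Strasbourg → Dijon: 18 + 18 = 36
Nice → Bordeaux → Rennes → Dijon: 10 + 3 + 18 = 31
Nice → Dijon: 9
Best route has total 9 mi.

9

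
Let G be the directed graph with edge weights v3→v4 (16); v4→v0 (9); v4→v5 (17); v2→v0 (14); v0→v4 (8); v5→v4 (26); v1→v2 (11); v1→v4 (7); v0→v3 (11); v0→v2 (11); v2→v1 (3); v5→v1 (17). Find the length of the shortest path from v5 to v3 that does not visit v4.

53

Paths from v5 to v3 avoiding v4:
v5 -> v1 -> v2 -> v0 -> v3: 17 + 11 + 14 + 11 = 53
Shortest: 53.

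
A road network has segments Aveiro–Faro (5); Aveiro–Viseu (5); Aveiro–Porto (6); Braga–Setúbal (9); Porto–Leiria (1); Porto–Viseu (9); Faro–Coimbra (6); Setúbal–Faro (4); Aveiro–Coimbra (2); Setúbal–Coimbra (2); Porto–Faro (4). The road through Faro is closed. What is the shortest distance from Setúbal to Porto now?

Paths from Setúbal to Porto avoiding Faro:
Setúbal → Coimbra → Aveiro → Viseu → Porto: 2 + 2 + 5 + 9 = 18
Setúbal → Coimbra → Aveiro → Porto: 2 + 2 + 6 = 10
The minimum is 10.

10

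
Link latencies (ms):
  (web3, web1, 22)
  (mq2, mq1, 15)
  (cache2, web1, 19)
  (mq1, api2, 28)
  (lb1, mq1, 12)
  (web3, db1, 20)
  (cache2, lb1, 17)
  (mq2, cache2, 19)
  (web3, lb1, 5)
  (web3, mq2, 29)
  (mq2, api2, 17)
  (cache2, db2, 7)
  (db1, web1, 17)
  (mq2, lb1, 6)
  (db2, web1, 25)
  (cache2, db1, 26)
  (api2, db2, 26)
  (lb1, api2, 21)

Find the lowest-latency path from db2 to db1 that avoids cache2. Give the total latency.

42

Some routes from db2 to db1 avoiding cache2:
db2 - api2 - mq1 - lb1 - web3 - db1: 26 + 28 + 12 + 5 + 20 = 91
db2 - api2 - lb1 - web3 - db1: 26 + 21 + 5 + 20 = 72
db2 - web1 - db1: 25 + 17 = 42
db2 - api2 - mq2 - lb1 - web3 - db1: 26 + 17 + 6 + 5 + 20 = 74
db2 - api2 - lb1 - web3 - web1 - db1: 26 + 21 + 5 + 22 + 17 = 91
db2 - web1 - web3 - db1: 25 + 22 + 20 = 67
The minimum is 42 ms.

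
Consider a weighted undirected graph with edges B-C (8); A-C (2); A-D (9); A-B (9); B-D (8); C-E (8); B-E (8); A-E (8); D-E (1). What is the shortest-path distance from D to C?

9

Checking several routes:
D→A→C: 9 + 2 = 11
D→E→C: 1 + 8 = 9
D→E→A→C: 1 + 8 + 2 = 11
The minimum is 9.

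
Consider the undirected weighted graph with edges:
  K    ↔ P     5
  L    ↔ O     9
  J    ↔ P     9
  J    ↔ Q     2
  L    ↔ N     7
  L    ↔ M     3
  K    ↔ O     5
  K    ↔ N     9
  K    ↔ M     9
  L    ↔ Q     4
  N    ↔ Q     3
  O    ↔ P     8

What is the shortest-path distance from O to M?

Checking several routes:
O -> K -> N -> Q -> L -> M: 5 + 9 + 3 + 4 + 3 = 24
O -> K -> M: 5 + 9 = 14
O -> L -> M: 9 + 3 = 12
O -> P -> K -> M: 8 + 5 + 9 = 22
O -> P -> J -> Q -> L -> M: 8 + 9 + 2 + 4 + 3 = 26
O -> K -> N -> L -> M: 5 + 9 + 7 + 3 = 24
Shortest: 12.

12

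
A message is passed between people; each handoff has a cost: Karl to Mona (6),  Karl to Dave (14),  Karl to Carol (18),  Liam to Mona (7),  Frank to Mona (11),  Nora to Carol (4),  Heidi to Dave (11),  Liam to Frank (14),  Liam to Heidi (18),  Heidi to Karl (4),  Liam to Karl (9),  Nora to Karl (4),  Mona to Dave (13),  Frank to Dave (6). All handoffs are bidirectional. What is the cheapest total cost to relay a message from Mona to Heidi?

10

Some routes from Mona to Heidi:
Mona→Karl→Heidi: 6 + 4 = 10
Mona→Liam→Karl→Heidi: 7 + 9 + 4 = 20
Mona→Dave→Heidi: 13 + 11 = 24
Best route has total 10.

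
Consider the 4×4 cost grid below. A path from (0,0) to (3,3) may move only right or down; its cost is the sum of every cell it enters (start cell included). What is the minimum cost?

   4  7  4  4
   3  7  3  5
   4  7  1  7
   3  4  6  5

29

Path (0,0) -> (1,0) -> (1,1) -> (1,2) -> (2,2) -> (3,2) -> (3,3): 4 + 3 + 7 + 3 + 1 + 6 + 5 = 29.
For comparison, the top-then-right route costs 36.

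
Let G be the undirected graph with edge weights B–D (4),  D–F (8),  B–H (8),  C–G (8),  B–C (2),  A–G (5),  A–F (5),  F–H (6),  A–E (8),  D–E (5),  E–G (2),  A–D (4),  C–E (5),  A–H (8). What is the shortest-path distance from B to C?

Checking several routes:
B -> D -> E -> C: 4 + 5 + 5 = 14
B -> D -> E -> G -> C: 4 + 5 + 2 + 8 = 19
B -> C: 2
Best route has total 2.

2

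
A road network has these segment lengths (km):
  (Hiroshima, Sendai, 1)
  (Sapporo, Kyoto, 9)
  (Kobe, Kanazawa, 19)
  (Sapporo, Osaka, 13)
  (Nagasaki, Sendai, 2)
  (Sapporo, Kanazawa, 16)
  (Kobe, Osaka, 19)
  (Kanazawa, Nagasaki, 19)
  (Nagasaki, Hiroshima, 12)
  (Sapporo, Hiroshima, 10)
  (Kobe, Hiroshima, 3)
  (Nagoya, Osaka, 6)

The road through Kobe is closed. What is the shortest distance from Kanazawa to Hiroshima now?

Routes from Kanazawa to Hiroshima avoiding Kobe:
Kanazawa → Nagasaki → Sendai → Hiroshima: 19 + 2 + 1 = 22
Kanazawa → Nagasaki → Hiroshima: 19 + 12 = 31
Kanazawa → Sapporo → Hiroshima: 16 + 10 = 26
The minimum is 22 km.

22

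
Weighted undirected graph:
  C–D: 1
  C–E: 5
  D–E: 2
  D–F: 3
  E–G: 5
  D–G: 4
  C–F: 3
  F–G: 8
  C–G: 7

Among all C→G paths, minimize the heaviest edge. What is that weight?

4

Some routes from C to G:
C -> F -> D -> E -> G: max(3, 3, 2, 5) = 5
C -> E -> D -> G: max(5, 2, 4) = 5
C -> F -> D -> G: max(3, 3, 4) = 4
C -> D -> G: max(1, 4) = 4
C -> E -> G: max(5, 5) = 5
C -> D -> E -> G: max(1, 2, 5) = 5
Smallest bottleneck: 4.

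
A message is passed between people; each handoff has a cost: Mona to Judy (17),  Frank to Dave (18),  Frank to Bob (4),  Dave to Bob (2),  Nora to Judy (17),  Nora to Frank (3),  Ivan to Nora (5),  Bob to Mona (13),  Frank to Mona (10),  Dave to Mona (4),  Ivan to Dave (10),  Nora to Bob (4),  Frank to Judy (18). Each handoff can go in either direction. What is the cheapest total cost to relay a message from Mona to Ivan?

14

Comparing a few candidate routes:
Mona → Bob → Nora → Ivan: 13 + 4 + 5 = 22
Mona → Dave → Bob → Frank → Nora → Ivan: 4 + 2 + 4 + 3 + 5 = 18
Mona → Frank → Nora → Ivan: 10 + 3 + 5 = 18
Mona → Dave → Bob → Nora → Ivan: 4 + 2 + 4 + 5 = 15
Mona → Dave → Ivan: 4 + 10 = 14
Mona → Frank → Bob → Nora → Ivan: 10 + 4 + 4 + 5 = 23
Shortest: 14.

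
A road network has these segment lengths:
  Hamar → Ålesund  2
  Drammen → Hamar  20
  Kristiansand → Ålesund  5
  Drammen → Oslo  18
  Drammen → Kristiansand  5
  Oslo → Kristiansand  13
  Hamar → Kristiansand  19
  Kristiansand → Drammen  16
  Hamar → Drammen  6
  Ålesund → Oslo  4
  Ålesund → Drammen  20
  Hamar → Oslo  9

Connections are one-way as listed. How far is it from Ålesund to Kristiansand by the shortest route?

17

Comparing a few candidate routes:
Ålesund→Drammen→Kristiansand: 20 + 5 = 25
Ålesund→Drammen→Oslo→Kristiansand: 20 + 18 + 13 = 51
Ålesund→Oslo→Kristiansand: 4 + 13 = 17
Best route has total 17.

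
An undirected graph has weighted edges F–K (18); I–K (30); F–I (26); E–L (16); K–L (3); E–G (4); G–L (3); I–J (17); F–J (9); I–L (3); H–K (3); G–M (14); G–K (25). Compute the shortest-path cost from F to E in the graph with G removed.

37

Checking several routes:
F-I-L-E: 26 + 3 + 16 = 45
F-K-L-E: 18 + 3 + 16 = 37
F-J-I-L-E: 9 + 17 + 3 + 16 = 45
Shortest: 37.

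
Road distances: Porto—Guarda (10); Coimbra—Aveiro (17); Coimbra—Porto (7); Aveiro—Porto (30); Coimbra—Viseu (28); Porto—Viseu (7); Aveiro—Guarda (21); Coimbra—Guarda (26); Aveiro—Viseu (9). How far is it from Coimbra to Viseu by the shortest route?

Checking several routes:
Coimbra -> Porto -> Guarda -> Aveiro -> Viseu: 7 + 10 + 21 + 9 = 47
Coimbra -> Aveiro -> Viseu: 17 + 9 = 26
Coimbra -> Guarda -> Porto -> Viseu: 26 + 10 + 7 = 43
Coimbra -> Porto -> Viseu: 7 + 7 = 14
Coimbra -> Viseu: 28
Coimbra -> Porto -> Aveiro -> Viseu: 7 + 30 + 9 = 46
Best route has total 14.

14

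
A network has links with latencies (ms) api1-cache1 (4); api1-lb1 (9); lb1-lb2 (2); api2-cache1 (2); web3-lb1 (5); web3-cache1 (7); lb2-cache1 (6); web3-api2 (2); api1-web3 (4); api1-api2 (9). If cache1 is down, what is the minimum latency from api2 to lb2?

9

Routes from api2 to lb2 avoiding cache1:
api2 -> api1 -> web3 -> lb1 -> lb2: 9 + 4 + 5 + 2 = 20
api2 -> web3 -> api1 -> lb1 -> lb2: 2 + 4 + 9 + 2 = 17
api2 -> web3 -> lb1 -> lb2: 2 + 5 + 2 = 9
api2 -> api1 -> lb1 -> lb2: 9 + 9 + 2 = 20
Best route has total 9 ms.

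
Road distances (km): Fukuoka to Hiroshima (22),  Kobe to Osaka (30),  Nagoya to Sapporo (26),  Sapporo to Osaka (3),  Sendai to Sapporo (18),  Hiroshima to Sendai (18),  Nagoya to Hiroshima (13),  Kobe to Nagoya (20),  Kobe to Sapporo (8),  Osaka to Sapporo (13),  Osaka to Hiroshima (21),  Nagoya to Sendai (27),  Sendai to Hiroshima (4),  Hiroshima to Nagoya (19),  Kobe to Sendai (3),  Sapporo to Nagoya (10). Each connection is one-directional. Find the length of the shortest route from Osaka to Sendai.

39

Routes from Osaka to Sendai:
Osaka -> Sapporo -> Nagoya -> Sendai: 13 + 10 + 27 = 50
Osaka -> Hiroshima -> Nagoya -> Sendai: 21 + 19 + 27 = 67
Osaka -> Hiroshima -> Sendai: 21 + 18 = 39
Osaka -> Sapporo -> Nagoya -> Hiroshima -> Sendai: 13 + 10 + 13 + 18 = 54
Shortest: 39 km.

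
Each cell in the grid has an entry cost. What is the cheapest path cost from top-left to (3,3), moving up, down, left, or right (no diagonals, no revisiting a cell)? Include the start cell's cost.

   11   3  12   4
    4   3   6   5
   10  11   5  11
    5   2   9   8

Take (0,0) → (0,1) → (1,1) → (1,2) → (2,2) → (3,2) → (3,3) for a total of 11 + 3 + 3 + 6 + 5 + 9 + 8 = 45.

45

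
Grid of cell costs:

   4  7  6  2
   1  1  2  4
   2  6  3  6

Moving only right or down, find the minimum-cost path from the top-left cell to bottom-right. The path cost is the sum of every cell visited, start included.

17

One optimal route is r0c0 r1c0 r1c1 r1c2 r2c2 r2c3.
Its cost is 4 + 1 + 1 + 2 + 3 + 6 = 17.
(Top row then right column would cost 29.)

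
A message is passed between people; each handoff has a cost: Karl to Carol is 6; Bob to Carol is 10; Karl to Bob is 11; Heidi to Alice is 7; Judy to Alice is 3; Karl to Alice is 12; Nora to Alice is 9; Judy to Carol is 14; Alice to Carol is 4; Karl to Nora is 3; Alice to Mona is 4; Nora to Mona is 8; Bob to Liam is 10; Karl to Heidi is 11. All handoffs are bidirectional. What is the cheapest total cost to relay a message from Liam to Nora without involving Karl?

Paths from Liam to Nora avoiding Karl:
Liam -> Bob -> Carol -> Alice -> Nora: 10 + 10 + 4 + 9 = 33
Liam -> Bob -> Carol -> Judy -> Alice -> Nora: 10 + 10 + 14 + 3 + 9 = 46
Liam -> Bob -> Carol -> Judy -> Alice -> Mona -> Nora: 10 + 10 + 14 + 3 + 4 + 8 = 49
Liam -> Bob -> Carol -> Alice -> Mona -> Nora: 10 + 10 + 4 + 4 + 8 = 36
The minimum is 33.

33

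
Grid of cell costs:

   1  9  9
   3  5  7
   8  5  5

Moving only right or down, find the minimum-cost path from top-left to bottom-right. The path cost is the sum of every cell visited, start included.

Best path: r0c0→r1c0→r1c1→r2c1→r2c2
Cost: 1 + 3 + 5 + 5 + 5 = 19
(Top row then right column would cost 31.)

19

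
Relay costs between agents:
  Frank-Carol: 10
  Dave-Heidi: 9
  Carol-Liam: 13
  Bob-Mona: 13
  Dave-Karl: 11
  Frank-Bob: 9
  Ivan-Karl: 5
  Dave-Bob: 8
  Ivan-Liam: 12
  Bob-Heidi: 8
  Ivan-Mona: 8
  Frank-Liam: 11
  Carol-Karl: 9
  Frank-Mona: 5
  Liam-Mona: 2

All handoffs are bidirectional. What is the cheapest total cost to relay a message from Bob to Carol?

19

A few of the Bob→Carol routes:
Bob→Dave→Karl→Carol: 8 + 11 + 9 = 28
Bob→Mona→Liam→Carol: 13 + 2 + 13 = 28
Bob→Frank→Carol: 9 + 10 = 19
Best route has total 19.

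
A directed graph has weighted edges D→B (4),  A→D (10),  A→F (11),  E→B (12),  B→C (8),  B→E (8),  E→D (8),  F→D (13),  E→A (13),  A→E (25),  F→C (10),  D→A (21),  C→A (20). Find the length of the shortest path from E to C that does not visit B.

34

Paths from E to C avoiding B:
E-D-A-F-C: 8 + 21 + 11 + 10 = 50
E-A-F-C: 13 + 11 + 10 = 34
The minimum is 34.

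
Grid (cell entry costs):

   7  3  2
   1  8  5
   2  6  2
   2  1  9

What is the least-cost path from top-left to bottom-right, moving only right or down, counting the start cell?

One optimal route is (0,0)→(1,0)→(2,0)→(3,0)→(3,1)→(3,2).
Its cost is 7 + 1 + 2 + 2 + 1 + 9 = 22.

22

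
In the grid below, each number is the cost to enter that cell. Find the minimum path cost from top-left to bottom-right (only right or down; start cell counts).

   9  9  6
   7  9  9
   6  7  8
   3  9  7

Take r0c0→r1c0→r2c0→r3c0→r3c1→r3c2 for a total of 9 + 7 + 6 + 3 + 9 + 7 = 41.
For comparison, the top-then-right route costs 48.

41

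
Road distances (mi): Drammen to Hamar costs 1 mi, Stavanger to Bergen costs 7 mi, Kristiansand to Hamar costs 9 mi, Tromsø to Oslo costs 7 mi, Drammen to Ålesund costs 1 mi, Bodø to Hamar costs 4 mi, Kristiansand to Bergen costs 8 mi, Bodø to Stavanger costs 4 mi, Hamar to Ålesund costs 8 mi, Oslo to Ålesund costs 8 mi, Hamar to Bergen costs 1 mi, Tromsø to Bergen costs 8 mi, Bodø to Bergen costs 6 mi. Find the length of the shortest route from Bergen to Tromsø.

8

Comparing a few candidate routes:
Bergen-Tromsø: 8
Bergen-Bodø-Hamar-Ålesund-Oslo-Tromsø: 6 + 4 + 8 + 8 + 7 = 33
Bergen-Hamar-Drammen-Ålesund-Oslo-Tromsø: 1 + 1 + 1 + 8 + 7 = 18
Bergen-Stavanger-Bodø-Hamar-Drammen-Ålesund-Oslo-Tromsø: 7 + 4 + 4 + 1 + 1 + 8 + 7 = 32
Bergen-Hamar-Ålesund-Oslo-Tromsø: 1 + 8 + 8 + 7 = 24
Bergen-Bodø-Hamar-Drammen-Ålesund-Oslo-Tromsø: 6 + 4 + 1 + 1 + 8 + 7 = 27
Shortest: 8 mi.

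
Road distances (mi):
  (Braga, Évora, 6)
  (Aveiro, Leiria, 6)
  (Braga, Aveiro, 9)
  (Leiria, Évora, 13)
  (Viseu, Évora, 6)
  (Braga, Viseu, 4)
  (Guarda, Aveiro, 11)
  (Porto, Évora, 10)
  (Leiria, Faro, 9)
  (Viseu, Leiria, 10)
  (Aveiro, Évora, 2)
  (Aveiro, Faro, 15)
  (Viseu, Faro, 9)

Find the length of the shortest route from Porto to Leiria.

Checking several routes:
Porto - Évora - Leiria: 10 + 13 = 23
Porto - Évora - Viseu - Leiria: 10 + 6 + 10 = 26
Porto - Évora - Aveiro - Leiria: 10 + 2 + 6 = 18
Best route has total 18 mi.

18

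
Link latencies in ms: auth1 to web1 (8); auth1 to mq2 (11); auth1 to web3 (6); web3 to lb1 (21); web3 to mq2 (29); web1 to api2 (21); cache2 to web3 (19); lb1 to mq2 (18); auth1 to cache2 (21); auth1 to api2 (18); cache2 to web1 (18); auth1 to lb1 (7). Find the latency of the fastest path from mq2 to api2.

Checking several routes:
mq2→web3→auth1→api2: 29 + 6 + 18 = 53
mq2→auth1→api2: 11 + 18 = 29
mq2→auth1→web1→api2: 11 + 8 + 21 = 40
mq2→lb1→auth1→api2: 18 + 7 + 18 = 43
The minimum is 29 ms.

29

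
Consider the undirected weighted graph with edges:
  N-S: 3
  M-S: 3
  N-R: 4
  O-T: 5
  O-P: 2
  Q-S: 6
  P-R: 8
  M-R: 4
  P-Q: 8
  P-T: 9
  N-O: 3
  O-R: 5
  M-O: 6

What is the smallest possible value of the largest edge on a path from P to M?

3

Comparing a few candidate routes:
P → O → R → N → S → M: max(2, 5, 4, 3, 3) = 5
P → O → N → R → M: max(2, 3, 4, 4) = 4
P → O → R → M: max(2, 5, 4) = 5
P → O → M: max(2, 6) = 6
P → O → N → S → M: max(2, 3, 3, 3) = 3
Smallest bottleneck: 3.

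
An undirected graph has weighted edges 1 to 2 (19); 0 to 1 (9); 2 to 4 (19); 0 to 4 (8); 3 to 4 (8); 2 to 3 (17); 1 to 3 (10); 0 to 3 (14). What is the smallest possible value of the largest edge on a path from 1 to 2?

17

A few of the 1→2 routes:
1 - 3 - 2: max(10, 17) = 17
1 - 0 - 4 - 3 - 2: max(9, 8, 8, 17) = 17
1 - 3 - 0 - 4 - 2: max(10, 14, 8, 19) = 19
1 - 0 - 3 - 2: max(9, 14, 17) = 17
The minimum achievable maximum is 17.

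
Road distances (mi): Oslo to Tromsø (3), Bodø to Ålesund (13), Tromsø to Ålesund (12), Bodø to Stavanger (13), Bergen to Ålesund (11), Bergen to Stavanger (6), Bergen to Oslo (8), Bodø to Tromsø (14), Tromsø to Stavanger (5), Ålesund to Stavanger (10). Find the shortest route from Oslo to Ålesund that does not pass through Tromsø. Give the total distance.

Routes from Oslo to Ålesund avoiding Tromsø:
Oslo→Bergen→Stavanger→Bodø→Ålesund: 8 + 6 + 13 + 13 = 40
Oslo→Bergen→Ålesund: 8 + 11 = 19
Oslo→Bergen→Stavanger→Ålesund: 8 + 6 + 10 = 24
Best route has total 19 mi.

19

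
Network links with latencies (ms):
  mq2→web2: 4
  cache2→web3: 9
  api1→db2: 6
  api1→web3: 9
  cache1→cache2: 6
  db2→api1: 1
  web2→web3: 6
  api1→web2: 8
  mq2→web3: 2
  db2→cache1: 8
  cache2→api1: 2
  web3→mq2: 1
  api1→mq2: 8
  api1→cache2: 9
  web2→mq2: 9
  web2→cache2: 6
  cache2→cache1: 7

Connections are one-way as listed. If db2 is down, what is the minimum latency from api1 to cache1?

16

Some routes from api1 to cache1 avoiding db2:
api1 -> web2 -> cache2 -> cache1: 8 + 6 + 7 = 21
api1 -> cache2 -> cache1: 9 + 7 = 16
api1 -> mq2 -> web2 -> cache2 -> cache1: 8 + 4 + 6 + 7 = 25
The minimum is 16 ms.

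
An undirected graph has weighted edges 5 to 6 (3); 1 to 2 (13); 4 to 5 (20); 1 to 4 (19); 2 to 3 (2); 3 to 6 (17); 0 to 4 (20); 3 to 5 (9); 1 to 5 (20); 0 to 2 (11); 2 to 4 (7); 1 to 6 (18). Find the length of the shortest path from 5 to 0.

Some routes from 5 to 0:
5-4-2-0: 20 + 7 + 11 = 38
5-6-3-2-0: 3 + 17 + 2 + 11 = 33
5-3-2-4-0: 9 + 2 + 7 + 20 = 38
5-3-2-0: 9 + 2 + 11 = 22
Shortest: 22.

22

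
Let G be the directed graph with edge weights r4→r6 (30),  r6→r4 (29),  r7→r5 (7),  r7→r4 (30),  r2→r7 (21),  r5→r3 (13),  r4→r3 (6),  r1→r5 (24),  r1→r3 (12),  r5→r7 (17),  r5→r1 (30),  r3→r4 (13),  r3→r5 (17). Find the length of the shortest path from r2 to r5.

Candidate routes:
r2→r7→r4→r3→r5: 21 + 30 + 6 + 17 = 74
r2→r7→r5: 21 + 7 = 28
Shortest: 28.

28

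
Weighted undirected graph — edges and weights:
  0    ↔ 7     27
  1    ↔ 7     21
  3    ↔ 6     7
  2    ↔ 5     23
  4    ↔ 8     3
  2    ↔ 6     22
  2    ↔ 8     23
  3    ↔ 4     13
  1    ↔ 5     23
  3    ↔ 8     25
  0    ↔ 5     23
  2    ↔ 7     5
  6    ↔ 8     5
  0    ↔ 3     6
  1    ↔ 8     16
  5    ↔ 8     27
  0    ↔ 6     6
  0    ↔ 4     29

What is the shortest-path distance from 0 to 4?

14

Comparing a few candidate routes:
0 → 4: 29
0 → 6 → 8 → 4: 6 + 5 + 3 = 14
0 → 3 → 4: 6 + 13 = 19
0 → 6 → 3 → 4: 6 + 7 + 13 = 26
0 → 3 → 6 → 8 → 4: 6 + 7 + 5 + 3 = 21
0 → 3 → 8 → 4: 6 + 25 + 3 = 34
The minimum is 14.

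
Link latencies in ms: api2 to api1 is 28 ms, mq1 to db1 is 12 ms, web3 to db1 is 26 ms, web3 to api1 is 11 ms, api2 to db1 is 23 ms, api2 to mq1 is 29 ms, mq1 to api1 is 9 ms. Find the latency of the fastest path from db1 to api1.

21

Routes from db1 to api1:
db1→mq1→api1: 12 + 9 = 21
db1→api2→mq1→api1: 23 + 29 + 9 = 61
db1→mq1→api2→api1: 12 + 29 + 28 = 69
db1→api2→api1: 23 + 28 = 51
db1→web3→api1: 26 + 11 = 37
Best route has total 21 ms.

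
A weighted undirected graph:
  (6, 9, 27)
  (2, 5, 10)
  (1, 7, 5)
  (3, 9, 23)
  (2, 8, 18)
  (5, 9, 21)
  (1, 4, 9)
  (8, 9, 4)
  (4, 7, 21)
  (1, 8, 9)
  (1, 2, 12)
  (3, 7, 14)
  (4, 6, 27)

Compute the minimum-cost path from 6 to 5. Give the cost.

48

Some routes from 6 to 5:
6 → 4 → 1 → 2 → 5: 27 + 9 + 12 + 10 = 58
6 → 4 → 1 → 8 → 2 → 5: 27 + 9 + 9 + 18 + 10 = 73
6 → 9 → 8 → 2 → 5: 27 + 4 + 18 + 10 = 59
6 → 4 → 1 → 8 → 9 → 5: 27 + 9 + 9 + 4 + 21 = 70
6 → 9 → 5: 27 + 21 = 48
6 → 9 → 8 → 1 → 2 → 5: 27 + 4 + 9 + 12 + 10 = 62
The minimum is 48.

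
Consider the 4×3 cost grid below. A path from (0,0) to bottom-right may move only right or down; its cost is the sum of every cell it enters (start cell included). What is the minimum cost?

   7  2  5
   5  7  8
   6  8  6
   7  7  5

33

Best path: (0,0)→(0,1)→(0,2)→(1,2)→(2,2)→(3,2)
Cost: 7 + 2 + 5 + 8 + 6 + 5 = 33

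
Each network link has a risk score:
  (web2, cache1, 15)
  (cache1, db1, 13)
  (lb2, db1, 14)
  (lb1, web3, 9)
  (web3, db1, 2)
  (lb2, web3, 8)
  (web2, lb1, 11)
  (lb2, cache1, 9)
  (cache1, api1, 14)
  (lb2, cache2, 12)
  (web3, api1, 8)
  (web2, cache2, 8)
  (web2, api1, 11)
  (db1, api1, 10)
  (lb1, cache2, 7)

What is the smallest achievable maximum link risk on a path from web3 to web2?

Some routes from web3 to web2:
web3→lb2→cache2→lb1→web2: max(8, 12, 7, 11) = 12
web3→api1→web2: max(8, 11) = 11
web3→lb1→cache2→web2: max(9, 7, 8) = 9
web3→lb1→web2: max(9, 11) = 11
web3→db1→api1→web2: max(2, 10, 11) = 11
web3→lb2→cache2→web2: max(8, 12, 8) = 12
Smallest bottleneck: 9.

9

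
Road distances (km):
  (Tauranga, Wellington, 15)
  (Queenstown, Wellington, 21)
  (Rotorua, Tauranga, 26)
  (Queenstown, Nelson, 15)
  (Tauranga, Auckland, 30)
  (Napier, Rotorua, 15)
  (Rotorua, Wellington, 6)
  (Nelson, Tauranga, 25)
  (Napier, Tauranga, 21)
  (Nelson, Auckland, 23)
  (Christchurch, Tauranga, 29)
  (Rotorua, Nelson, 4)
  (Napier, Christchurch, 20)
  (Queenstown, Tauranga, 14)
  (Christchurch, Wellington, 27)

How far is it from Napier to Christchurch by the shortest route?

20

Comparing a few candidate routes:
Napier→Rotorua→Wellington→Christchurch: 15 + 6 + 27 = 48
Napier→Tauranga→Christchurch: 21 + 29 = 50
Napier→Christchurch: 20
The minimum is 20 km.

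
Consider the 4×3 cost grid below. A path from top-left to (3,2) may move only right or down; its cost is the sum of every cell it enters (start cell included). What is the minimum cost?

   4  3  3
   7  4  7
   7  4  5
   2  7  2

One optimal route is [0,0] [0,1] [1,1] [2,1] [2,2] [3,2].
Its cost is 4 + 3 + 4 + 4 + 5 + 2 = 22.
For comparison, the top-then-right route costs 24.

22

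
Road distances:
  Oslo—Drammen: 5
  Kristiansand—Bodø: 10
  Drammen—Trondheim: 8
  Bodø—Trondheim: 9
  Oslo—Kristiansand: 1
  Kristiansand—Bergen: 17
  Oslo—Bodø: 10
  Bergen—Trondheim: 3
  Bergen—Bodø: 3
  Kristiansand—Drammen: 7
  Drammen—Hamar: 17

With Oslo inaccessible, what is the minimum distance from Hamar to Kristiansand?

24

Comparing a few candidate routes:
Hamar → Drammen → Kristiansand: 17 + 7 = 24
Hamar → Drammen → Trondheim → Bergen → Bodø → Kristiansand: 17 + 8 + 3 + 3 + 10 = 41
Hamar → Drammen → Trondheim → Bodø → Kristiansand: 17 + 8 + 9 + 10 = 44
Hamar → Drammen → Trondheim → Bergen → Kristiansand: 17 + 8 + 3 + 17 = 45
Shortest: 24.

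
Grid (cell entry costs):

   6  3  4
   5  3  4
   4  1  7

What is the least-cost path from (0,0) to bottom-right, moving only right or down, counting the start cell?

20

Best path: (0,0) → (0,1) → (1,1) → (2,1) → (2,2)
Cost: 6 + 3 + 3 + 1 + 7 = 20
(Top row then right column would cost 24.)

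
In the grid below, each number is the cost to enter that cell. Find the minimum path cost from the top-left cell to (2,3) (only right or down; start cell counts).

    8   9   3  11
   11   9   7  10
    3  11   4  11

42

Cheapest: [0,0] -> [0,1] -> [0,2] -> [1,2] -> [2,2] -> [2,3]
  8 + 9 + 3 + 7 + 4 + 11 = 42
For comparison, the top-then-right route costs 52.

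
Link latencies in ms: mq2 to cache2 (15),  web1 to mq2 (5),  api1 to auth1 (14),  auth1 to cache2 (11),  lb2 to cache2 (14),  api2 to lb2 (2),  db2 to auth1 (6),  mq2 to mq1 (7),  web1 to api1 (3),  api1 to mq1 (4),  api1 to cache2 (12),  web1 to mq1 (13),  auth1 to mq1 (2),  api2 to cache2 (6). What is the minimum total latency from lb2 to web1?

Some routes from lb2 to web1:
lb2 - api2 - cache2 - auth1 - mq1 - api1 - web1: 2 + 6 + 11 + 2 + 4 + 3 = 28
lb2 - api2 - cache2 - api1 - web1: 2 + 6 + 12 + 3 = 23
lb2 - api2 - cache2 - mq2 - web1: 2 + 6 + 15 + 5 = 28
lb2 - cache2 - api1 - web1: 14 + 12 + 3 = 29
The minimum is 23 ms.

23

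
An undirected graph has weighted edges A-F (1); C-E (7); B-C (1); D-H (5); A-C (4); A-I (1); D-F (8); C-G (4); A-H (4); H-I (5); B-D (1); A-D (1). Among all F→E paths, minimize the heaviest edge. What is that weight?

Comparing a few candidate routes:
F -> A -> I -> H -> D -> B -> C -> E: max(1, 1, 5, 5, 1, 1, 7) = 7
F -> A -> H -> D -> B -> C -> E: max(1, 4, 5, 1, 1, 7) = 7
F -> A -> D -> B -> C -> E: max(1, 1, 1, 1, 7) = 7
Best route has worst link 7.

7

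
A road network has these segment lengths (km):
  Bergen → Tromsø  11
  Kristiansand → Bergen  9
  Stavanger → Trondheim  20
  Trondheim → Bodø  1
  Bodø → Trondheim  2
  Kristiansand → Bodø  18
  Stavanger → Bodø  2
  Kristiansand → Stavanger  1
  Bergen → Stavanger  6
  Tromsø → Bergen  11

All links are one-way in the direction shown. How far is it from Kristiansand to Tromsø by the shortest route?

Routes from Kristiansand to Tromsø:
Kristiansand → Bergen → Tromsø: 9 + 11 = 20
Best route has total 20 km.

20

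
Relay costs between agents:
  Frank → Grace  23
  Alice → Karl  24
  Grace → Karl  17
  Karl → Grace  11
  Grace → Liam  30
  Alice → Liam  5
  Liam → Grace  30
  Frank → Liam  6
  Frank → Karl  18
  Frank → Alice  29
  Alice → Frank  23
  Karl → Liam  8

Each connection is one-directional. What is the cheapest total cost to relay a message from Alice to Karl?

24

Routes from Alice to Karl:
Alice - Frank - Grace - Karl: 23 + 23 + 17 = 63
Alice - Liam - Grace - Karl: 5 + 30 + 17 = 52
Alice - Frank - Karl: 23 + 18 = 41
Alice - Frank - Liam - Grace - Karl: 23 + 6 + 30 + 17 = 76
Alice - Karl: 24
Best route has total 24.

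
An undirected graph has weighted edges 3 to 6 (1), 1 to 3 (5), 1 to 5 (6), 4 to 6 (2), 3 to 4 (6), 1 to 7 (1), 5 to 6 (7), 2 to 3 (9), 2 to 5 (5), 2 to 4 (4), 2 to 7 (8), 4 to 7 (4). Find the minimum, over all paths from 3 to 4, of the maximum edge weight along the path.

2

Checking several routes:
3 → 1 → 7 → 4: max(5, 1, 4) = 5
3 → 6 → 4: max(1, 2) = 2
3 → 4: max(6) = 6
Smallest bottleneck: 2.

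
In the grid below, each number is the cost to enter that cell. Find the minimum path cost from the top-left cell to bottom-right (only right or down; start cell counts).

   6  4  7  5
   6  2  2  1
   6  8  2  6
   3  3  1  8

25

One optimal route is [0,0] → [0,1] → [1,1] → [1,2] → [2,2] → [3,2] → [3,3].
Its cost is 6 + 4 + 2 + 2 + 2 + 1 + 8 = 25.
(Top row then right column would cost 37.)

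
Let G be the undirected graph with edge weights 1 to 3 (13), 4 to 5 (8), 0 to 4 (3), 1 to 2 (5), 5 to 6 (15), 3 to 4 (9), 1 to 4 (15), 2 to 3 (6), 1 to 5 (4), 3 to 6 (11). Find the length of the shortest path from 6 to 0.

Comparing a few candidate routes:
6 → 3 → 2 → 1 → 4 → 0: 11 + 6 + 5 + 15 + 3 = 40
6 → 3 → 2 → 1 → 5 → 4 → 0: 11 + 6 + 5 + 4 + 8 + 3 = 37
6 → 5 → 4 → 0: 15 + 8 + 3 = 26
6 → 3 → 1 → 5 → 4 → 0: 11 + 13 + 4 + 8 + 3 = 39
6 → 3 → 4 → 0: 11 + 9 + 3 = 23
6 → 5 → 1 → 4 → 0: 15 + 4 + 15 + 3 = 37
Shortest: 23.

23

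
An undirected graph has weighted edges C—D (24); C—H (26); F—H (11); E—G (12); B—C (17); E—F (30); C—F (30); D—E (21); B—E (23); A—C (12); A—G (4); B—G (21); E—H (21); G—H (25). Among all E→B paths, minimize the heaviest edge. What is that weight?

17

Some routes from E to B:
E -> G -> B: max(12, 21) = 21
E -> B: max(23) = 23
E -> D -> C -> A -> G -> B: max(21, 24, 12, 4, 21) = 24
E -> G -> A -> C -> B: max(12, 4, 12, 17) = 17
Smallest bottleneck: 17.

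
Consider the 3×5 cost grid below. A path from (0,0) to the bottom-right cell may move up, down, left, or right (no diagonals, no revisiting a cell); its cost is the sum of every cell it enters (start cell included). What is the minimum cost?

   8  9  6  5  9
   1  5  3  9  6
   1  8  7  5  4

Take [0,0] [1,0] [1,1] [1,2] [2,2] [2,3] [2,4] for a total of 8 + 1 + 5 + 3 + 7 + 5 + 4 = 33.

33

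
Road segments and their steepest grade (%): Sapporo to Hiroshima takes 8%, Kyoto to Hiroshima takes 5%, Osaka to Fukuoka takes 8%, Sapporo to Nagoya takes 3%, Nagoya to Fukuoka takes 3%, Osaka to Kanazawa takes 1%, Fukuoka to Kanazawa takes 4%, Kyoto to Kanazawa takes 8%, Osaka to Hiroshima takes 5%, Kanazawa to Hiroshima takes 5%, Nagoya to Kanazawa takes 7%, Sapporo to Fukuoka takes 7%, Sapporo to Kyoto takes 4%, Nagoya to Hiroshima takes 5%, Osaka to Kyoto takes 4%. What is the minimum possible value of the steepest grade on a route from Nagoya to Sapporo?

Comparing a few candidate routes:
Nagoya→Fukuoka→Kanazawa→Osaka→Kyoto→Sapporo: max(3, 4, 1, 4, 4) = 4
Nagoya→Hiroshima→Kyoto→Sapporo: max(5, 5, 4) = 5
Nagoya→Hiroshima→Osaka→Kyoto→Sapporo: max(5, 5, 4, 4) = 5
Nagoya→Sapporo: max(3) = 3
Nagoya→Hiroshima→Kanazawa→Osaka→Kyoto→Sapporo: max(5, 5, 1, 4, 4) = 5
Best route has worst link 3%.

3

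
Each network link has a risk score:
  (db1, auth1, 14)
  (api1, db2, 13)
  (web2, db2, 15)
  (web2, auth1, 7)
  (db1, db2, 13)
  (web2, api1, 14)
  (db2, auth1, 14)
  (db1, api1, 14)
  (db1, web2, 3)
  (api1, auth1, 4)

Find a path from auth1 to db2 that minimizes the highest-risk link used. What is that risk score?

13

Checking several routes:
auth1 -> web2 -> db1 -> db2: max(7, 3, 13) = 13
auth1 -> web2 -> api1 -> db1 -> db2: max(7, 14, 14, 13) = 14
auth1 -> api1 -> db2: max(4, 13) = 13
auth1 -> web2 -> db1 -> api1 -> db2: max(7, 3, 14, 13) = 14
auth1 -> web2 -> api1 -> db2: max(7, 14, 13) = 14
Best route has worst link 13.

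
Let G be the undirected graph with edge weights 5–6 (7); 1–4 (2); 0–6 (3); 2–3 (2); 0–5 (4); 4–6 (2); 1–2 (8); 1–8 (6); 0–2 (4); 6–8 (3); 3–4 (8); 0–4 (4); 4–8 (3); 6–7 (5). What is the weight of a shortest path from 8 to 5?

Checking several routes:
8→6→0→5: 3 + 3 + 4 = 10
8→4→6→5: 3 + 2 + 7 = 12
8→4→0→5: 3 + 4 + 4 = 11
8→6→5: 3 + 7 = 10
Shortest: 10.

10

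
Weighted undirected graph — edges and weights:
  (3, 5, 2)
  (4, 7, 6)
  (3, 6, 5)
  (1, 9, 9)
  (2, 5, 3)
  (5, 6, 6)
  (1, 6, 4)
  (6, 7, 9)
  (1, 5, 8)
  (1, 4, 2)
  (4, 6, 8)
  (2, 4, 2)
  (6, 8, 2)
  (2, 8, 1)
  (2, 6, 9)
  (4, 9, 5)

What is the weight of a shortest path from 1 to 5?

7

Comparing a few candidate routes:
1 → 4 → 2 → 5: 2 + 2 + 3 = 7
1 → 6 → 5: 4 + 6 = 10
1 → 5: 8
Best route has total 7.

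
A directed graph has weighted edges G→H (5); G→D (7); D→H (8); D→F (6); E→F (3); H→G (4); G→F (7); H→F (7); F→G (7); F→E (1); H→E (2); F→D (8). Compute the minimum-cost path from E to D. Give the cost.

11

Paths from E to D:
E - F - D: 3 + 8 = 11
E - F - G - D: 3 + 7 + 7 = 17
The minimum is 11.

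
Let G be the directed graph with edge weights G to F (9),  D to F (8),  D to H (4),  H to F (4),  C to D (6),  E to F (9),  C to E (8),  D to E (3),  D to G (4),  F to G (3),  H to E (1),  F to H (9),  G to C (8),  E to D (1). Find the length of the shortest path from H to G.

6

A few of the H→G routes:
H - E - D - G: 1 + 1 + 4 = 6
H - E - D - F - G: 1 + 1 + 8 + 3 = 13
H - F - G: 4 + 3 = 7
The minimum is 6.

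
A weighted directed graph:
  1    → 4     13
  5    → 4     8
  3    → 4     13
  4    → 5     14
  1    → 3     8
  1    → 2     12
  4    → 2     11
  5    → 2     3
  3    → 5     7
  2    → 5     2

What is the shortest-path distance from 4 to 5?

13

Candidate routes:
4-2-5: 11 + 2 = 13
4-5: 14
Best route has total 13.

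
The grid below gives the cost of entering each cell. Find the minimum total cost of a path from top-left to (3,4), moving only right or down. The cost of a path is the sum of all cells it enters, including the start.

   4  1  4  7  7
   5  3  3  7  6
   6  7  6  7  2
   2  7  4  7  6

32

Path [0,0]→[0,1]→[1,1]→[1,2]→[1,3]→[1,4]→[2,4]→[3,4]: 4 + 1 + 3 + 3 + 7 + 6 + 2 + 6 = 32.
(Top row then right column would cost 37.)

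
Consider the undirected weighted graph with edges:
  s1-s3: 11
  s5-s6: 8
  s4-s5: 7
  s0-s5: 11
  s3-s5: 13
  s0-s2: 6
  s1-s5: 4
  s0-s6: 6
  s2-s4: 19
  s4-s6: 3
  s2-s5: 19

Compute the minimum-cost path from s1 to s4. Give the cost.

11

Some routes from s1 to s4:
s1-s3-s5-s4: 11 + 13 + 7 = 31
s1-s5-s2-s0-s6-s4: 4 + 19 + 6 + 6 + 3 = 38
s1-s5-s4: 4 + 7 = 11
s1-s3-s5-s6-s4: 11 + 13 + 8 + 3 = 35
s1-s5-s6-s4: 4 + 8 + 3 = 15
s1-s5-s0-s6-s4: 4 + 11 + 6 + 3 = 24
Shortest: 11.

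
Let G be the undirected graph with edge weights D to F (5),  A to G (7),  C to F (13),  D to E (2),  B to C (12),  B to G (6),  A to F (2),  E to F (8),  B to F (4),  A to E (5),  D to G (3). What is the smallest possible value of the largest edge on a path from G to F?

5

Some routes from G to F:
G - A - E - D - F: max(7, 5, 2, 5) = 7
G - D - E - A - F: max(3, 2, 5, 2) = 5
G - B - F: max(6, 4) = 6
G - D - F: max(3, 5) = 5
Smallest bottleneck: 5.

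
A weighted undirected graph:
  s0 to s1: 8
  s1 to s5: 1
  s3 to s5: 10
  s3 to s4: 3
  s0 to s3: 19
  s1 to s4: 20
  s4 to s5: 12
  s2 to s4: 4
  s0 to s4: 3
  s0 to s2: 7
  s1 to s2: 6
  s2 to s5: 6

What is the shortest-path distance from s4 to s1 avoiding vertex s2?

11

Some routes from s4 to s1 avoiding s2:
s4→s3→s0→s1: 3 + 19 + 8 = 30
s4→s3→s5→s1: 3 + 10 + 1 = 14
s4→s0→s1: 3 + 8 = 11
s4→s0→s3→s5→s1: 3 + 19 + 10 + 1 = 33
s4→s1: 20
s4→s5→s1: 12 + 1 = 13
Shortest: 11.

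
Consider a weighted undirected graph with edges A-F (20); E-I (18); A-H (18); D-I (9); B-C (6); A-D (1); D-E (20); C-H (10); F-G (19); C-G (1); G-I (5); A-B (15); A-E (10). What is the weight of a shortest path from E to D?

A few of the E→D routes:
E - I - D: 18 + 9 = 27
E - A - D: 10 + 1 = 11
E - D: 20
Shortest: 11.

11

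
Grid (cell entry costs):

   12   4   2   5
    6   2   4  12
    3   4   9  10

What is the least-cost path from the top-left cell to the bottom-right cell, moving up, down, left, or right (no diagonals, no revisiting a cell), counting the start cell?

One optimal route is [0,0] → [0,1] → [0,2] → [1,2] → [2,2] → [2,3].
Its cost is 12 + 4 + 2 + 4 + 9 + 10 = 41.

41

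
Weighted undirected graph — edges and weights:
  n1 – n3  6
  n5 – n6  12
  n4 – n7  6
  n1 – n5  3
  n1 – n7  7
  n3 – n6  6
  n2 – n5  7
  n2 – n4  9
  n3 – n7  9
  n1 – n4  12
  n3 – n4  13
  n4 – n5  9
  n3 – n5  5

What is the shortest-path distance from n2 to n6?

18

Checking several routes:
n2-n5-n3-n6: 7 + 5 + 6 = 18
n2-n4-n3-n6: 9 + 13 + 6 = 28
n2-n5-n6: 7 + 12 = 19
n2-n5-n1-n3-n6: 7 + 3 + 6 + 6 = 22
The minimum is 18.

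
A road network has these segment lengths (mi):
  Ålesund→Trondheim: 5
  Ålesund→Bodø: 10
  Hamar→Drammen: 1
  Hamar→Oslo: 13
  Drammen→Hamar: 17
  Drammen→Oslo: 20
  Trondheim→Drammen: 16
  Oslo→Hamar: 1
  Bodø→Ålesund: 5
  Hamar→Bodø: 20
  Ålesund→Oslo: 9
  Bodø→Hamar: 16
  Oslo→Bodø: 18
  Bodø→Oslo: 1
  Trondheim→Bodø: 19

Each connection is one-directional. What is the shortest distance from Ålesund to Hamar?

10

Comparing a few candidate routes:
Ålesund → Bodø → Oslo → Hamar: 10 + 1 + 1 = 12
Ålesund → Trondheim → Bodø → Oslo → Hamar: 5 + 19 + 1 + 1 = 26
Ålesund → Bodø → Hamar: 10 + 16 = 26
Ålesund → Oslo → Hamar: 9 + 1 = 10
The minimum is 10 mi.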